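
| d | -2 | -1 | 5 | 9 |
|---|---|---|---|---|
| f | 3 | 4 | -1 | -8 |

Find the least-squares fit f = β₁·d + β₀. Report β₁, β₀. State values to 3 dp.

β₁ = -1.009, β₀ = 2.276

Compute the Gram sums: Σd·d = 111, Σd = 11, Σ1 = 4.
For Xᵀf: Σd·f = -87, Σf = -2.
XᵀX·[β₁, β₀]ᵀ = Xᵀf becomes [[111, 11]; [11, 4]]·[β₁, β₀]ᵀ = [-87, -2]ᵀ.
Determinant 111·4 − 11² = 323.
β₁ = ((-87)·4 − 11·(-2))/323 = -326/323; β₀ = (111·(-2) − 11·(-87))/323 = 735/323.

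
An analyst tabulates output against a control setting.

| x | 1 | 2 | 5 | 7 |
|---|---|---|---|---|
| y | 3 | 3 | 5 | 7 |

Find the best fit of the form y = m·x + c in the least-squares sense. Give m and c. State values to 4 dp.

Compute the Gram sums: Σx·x = 79, Σx = 15, Σ1 = 4.
For Mᵀy: Σx·y = 83, Σy = 18.
So MᵀM·[m, c]ᵀ = Mᵀy: [[79, 15]; [15, 4]]·[m, c]ᵀ = [83, 18]ᵀ.
Determinant 79·4 − 15² = 91.
m = (83·4 − 15·18)/91 = 62/91; c = (79·18 − 15·83)/91 = 177/91.

m = 0.6813, c = 1.9451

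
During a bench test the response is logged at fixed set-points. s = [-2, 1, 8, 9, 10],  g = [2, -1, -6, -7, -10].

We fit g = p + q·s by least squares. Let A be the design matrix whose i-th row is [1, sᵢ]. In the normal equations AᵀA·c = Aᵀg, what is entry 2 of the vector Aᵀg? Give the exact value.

Entry 2 ↔ basis s, so (Aᵀg)_{2} = Σᵢ (s)·gᵢ = (-2)·(2) + (1)·(-1) + (8)·(-6) + (9)·(-7) + (10)·(-10) = -216.

-216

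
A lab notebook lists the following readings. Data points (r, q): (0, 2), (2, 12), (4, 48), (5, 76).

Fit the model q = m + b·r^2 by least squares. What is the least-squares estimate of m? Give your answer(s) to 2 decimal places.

Forming AᵀA = [[4, 45]; [45, 897]] and Aᵀq = [138, 2716]ᵀ gives AᵀA·[m, b]ᵀ = Aᵀq.
Δ = 4·897 − 45² = 1563.
m = (138·897 − 45·2716)/1563 = 522/521; b = (4·2716 − 45·138)/1563 = 4654/1563.

m = 1.00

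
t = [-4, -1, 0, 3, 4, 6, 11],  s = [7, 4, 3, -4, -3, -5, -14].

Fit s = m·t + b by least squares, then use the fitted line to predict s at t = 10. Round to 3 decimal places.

Compute the Gram sums: Σt·t = 199, Σt = 19, Σ1 = 7.
Moment sums: Σt·s = -240, Σs = -12.
MᵀM·[m, b]ᵀ = Mᵀs becomes [[199, 19]; [19, 7]]·[m, b]ᵀ = [-240, -12]ᵀ.
Eliminating b: 7·(row 1) − 19·(row 2) gives 1032·m = 7·(-240) − 19·(-12) = -1452, so m = -121/86.
Then b = ((-12) − 19·(-121/86))/7 = 181/86.
At t = 10: ŝ = (-121/86)·(10) + (181/86)·(1) = -1029/86.

ŝ = -11.965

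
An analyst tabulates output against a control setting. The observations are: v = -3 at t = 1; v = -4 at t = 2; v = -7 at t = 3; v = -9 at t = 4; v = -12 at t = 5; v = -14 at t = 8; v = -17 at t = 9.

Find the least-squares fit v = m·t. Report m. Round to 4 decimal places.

With design matrix X, XᵀX = [[200]] and Xᵀv = [-393]ᵀ.
m = (-393)/200 = -1.965.

m = -1.9650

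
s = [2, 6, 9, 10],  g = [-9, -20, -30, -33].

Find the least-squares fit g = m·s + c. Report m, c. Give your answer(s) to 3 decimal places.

m = -3.019, c = -2.619

Forming AᵀA = [[221, 27]; [27, 4]] and Aᵀg = [-738, -92]ᵀ gives AᵀA·[m, c]ᵀ = Aᵀg.
det = 221·4 − 27² = 155.
m = ((-738)·4 − 27·(-92))/155 = -468/155; c = (221·(-92) − 27·(-738))/155 = -406/155.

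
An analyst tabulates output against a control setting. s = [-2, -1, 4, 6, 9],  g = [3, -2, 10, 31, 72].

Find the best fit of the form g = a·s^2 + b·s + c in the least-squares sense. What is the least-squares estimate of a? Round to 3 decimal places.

a = 0.990

The normal system AᵀA·[a, b, c]ᵀ = Aᵀg is [[8130, 1000, 138]; [1000, 138, 16]; [138, 16, 5]]·[a, b, c]ᵀ = [7118, 870, 114]ᵀ.
Row-reducing yields a = 78289/79087, b = -43339/79087, c = -218908/79087.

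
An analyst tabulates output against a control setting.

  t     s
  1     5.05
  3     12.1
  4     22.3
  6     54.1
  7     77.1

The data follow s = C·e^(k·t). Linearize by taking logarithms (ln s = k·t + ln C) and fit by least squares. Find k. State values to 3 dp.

k = 0.463

Taking logs, ln s = k·t + ln C, so regress ln s on t.
XᵀX = [[111.0000, 21.0000]; [21.0000, 5]], rhs = [75.8781, 15.5531]ᵀ  (here Σt = 21.0000, Σ(t)² = 111.0000, Σln s = 15.5531, Σt·ln s = 75.8781).
Slope k = (n·Σt·ln s − Σt·Σln s)/(n·Σ(t)² − (Σt)²) = (5·75.8781 − 21.0000·15.5531)/114.0000 = 0.46294; ln C = (Σln s − k·Σt)/n = 1.16628.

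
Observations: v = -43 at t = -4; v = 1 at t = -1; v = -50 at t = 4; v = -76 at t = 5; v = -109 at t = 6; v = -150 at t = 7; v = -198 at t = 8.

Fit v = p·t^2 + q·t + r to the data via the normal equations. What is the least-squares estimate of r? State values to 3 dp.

Normal-equation sums: Σt^2·t^2 = 8931, Σt^2·t = 1195, Σt^2 = 207, Σt·t = 207, Σt = 25, Σ1 = 7.
And Σt^2·v = -27333, Σt·v = -3697, Σv = -625.
Solving the 3×3 system (Gaussian elimination) gives p = -93579/30767, q = -1872/2797, r = 93754/30767.

r = 3.047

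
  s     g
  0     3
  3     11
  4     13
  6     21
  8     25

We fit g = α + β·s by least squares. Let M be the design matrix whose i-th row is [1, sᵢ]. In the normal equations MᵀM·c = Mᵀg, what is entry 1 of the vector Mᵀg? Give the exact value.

73

Entry 1 ↔ basis 1, so (Mᵀg)_{1} = Σᵢ gᵢ = (1)·(3) + (1)·(11) + (1)·(13) + (1)·(21) + (1)·(25) = 73.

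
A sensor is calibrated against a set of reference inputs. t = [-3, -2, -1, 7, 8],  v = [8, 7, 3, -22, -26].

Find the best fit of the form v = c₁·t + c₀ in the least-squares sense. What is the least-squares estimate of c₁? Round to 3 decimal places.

c₁ = -3.150

The normal system AᵀA·[c₁, c₀]ᵀ = Aᵀv is [[127, 9]; [9, 5]]·[c₁, c₀]ᵀ = [-403, -30]ᵀ.
Determinant 127·5 − 9² = 554.
c₁ = ((-403)·5 − 9·(-30))/554 = -1745/554; c₀ = (127·(-30) − 9·(-403))/554 = -183/554.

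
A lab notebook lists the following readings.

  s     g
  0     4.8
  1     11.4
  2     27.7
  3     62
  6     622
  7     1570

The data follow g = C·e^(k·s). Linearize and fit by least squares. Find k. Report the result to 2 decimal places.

Linearized form: ln g = k·s + ln C. From the 6 transformed points,
Σs = 19.0000, Σ(s)² = 99.0000, Σln g = 25.2426, Σs·ln g = 111.5673.
Equations: 99.0000·k + 19.0000·ln C = 111.5673;  19.0000·k + 6·ln C = 25.2426.
Δ = 99.0000·6 − (19.0000)² = 233.0000; k = (111.5673·6 − 19.0000·25.2426)/233.0000 = 0.81457, ln C = (99.0000·25.2426 − 19.0000·111.5673)/233.0000 = 1.62762.

k = 0.81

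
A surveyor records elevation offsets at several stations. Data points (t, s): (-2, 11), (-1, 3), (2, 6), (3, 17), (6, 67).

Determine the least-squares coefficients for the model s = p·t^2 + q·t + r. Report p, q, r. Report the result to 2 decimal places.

p = 2.01, q = -0.93, r = 0.64

The normal equations are: 1410·p + 242·q + 54·r = 2636;  242·p + 54·q + 8·r = 440;  54·p + 8·q + 5·r = 104.
(Σt^2·t^2 = 1410, Σt^2·t = 242, Σt^2 = 54, Σt·t = 54, Σt = 8, Σ1 = 5, Σt^2·s = 2636, Σt·s = 440, Σs = 104.)
Solving the 3×3 system (Gaussian elimination) gives p = 12347/6158, q = -5737/6158, r = 1959/3079.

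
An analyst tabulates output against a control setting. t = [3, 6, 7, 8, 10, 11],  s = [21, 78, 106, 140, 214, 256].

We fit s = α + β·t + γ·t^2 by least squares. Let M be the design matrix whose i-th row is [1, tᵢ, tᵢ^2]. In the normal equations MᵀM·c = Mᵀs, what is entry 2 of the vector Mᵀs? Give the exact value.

Entry 2 ↔ basis t, so (Mᵀs)_{2} = Σᵢ (t)·sᵢ = (3)·(21) + (6)·(78) + (7)·(106) + (8)·(140) + (10)·(214) + (11)·(256) = 7349.

7349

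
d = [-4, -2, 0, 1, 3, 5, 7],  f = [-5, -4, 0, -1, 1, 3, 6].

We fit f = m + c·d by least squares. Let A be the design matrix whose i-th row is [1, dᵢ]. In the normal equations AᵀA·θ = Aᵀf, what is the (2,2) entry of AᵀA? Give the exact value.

Row 2 ↔ basis d, column 2 ↔ basis d, so (AᵀA)_{2,2} = Σᵢ (d)·(d) = (-4)·(-4) + (-2)·(-2) + (0)·(0) + (1)·(1) + (3)·(3) + (5)·(5) + (7)·(7) = 104.

104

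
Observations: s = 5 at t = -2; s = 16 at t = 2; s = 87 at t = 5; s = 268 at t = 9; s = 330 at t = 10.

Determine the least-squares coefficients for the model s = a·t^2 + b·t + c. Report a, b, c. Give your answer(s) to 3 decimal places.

Normal-equation sums: Σt^2·t^2 = 17218, Σt^2·t = 1854, Σt^2 = 214, Σt·t = 214, Σt = 24, Σ1 = 5.
Moment sums: Σt^2·s = 56967, Σt·s = 6169, Σs = 706.
AᵀA·[a, b, c]ᵀ = Aᵀs becomes [[17218, 1854, 214]; [1854, 214, 24]; [214, 24, 5]]·[a, b, c]ᵀ = [56967, 6169, 706]ᵀ.
Solving the 3×3 system (Gaussian elimination) gives a = 33101/10828, b = 360013/140764, c = -134791/70382.

a = 3.057, b = 2.558, c = -1.915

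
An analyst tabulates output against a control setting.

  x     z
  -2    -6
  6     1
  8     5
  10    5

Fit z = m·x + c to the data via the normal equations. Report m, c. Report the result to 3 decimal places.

m = 0.970, c = -4.084

Entries of MᵀM: Σx·x = 204, Σx = 22, Σ1 = 4.
Right-hand side: Σx·z = 108, Σz = 5.
Δ = 204·4 − 22² = 332.
m = (108·4 − 22·5)/332 = 161/166; c = (204·5 − 22·108)/332 = -339/83.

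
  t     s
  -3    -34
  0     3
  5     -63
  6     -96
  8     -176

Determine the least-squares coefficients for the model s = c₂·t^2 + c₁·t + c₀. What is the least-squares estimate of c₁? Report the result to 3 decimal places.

c₁ = 2.538

Normal-equation sums: Σt^2·t^2 = 6098, Σt^2·t = 826, Σt^2 = 134, Σt·t = 134, Σt = 16, Σ1 = 5.
For Xᵀs: Σt^2·s = -16601, Σt·s = -2197, Σs = -366.
XᵀX·[c₂, c₁, c₀]ᵀ = Xᵀs becomes [[6098, 826, 134]; [826, 134, 16]; [134, 16, 5]]·[c₂, c₁, c₀]ᵀ = [-16601, -2197, -366]ᵀ.
Inverting the 3×3 Gram matrix, [c₂, c₁, c₀]ᵀ = [-9223/2964, 7523/2964, 1023/494]ᵀ.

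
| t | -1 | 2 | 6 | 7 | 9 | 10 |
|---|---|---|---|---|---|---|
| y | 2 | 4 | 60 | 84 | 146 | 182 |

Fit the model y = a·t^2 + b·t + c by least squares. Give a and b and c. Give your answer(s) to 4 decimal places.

AᵀA·[a, b, c]ᵀ = Aᵀy reads: 20275·a + 2295·b + 271·c = 36320;  2295·a + 271·b + 33·c = 4088;  271·a + 33·b + 6·c = 478.
Inverting the 3×3 Gram matrix, [a, b, c]ᵀ = [216899/107846, -191597/107846, -75545/53923]ᵀ.

a = 2.0112, b = -1.7766, c = -1.4010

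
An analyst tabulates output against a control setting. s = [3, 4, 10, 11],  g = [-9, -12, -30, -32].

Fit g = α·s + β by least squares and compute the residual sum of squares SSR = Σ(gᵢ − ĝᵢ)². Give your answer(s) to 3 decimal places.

SSR = 0.430

Setting ∂/∂α … = 0 gives: 246·α + 28·β = -727;  28·α + 4·β = -83.
(Σs·s = 246, Σs = 28, Σ1 = 4, Σs·g = -727, Σg = -83.)
Δ = 246·4 − 28² = 200.
α = ((-727)·4 − 28·(-83))/200 = -73/25; β = (246·(-83) − 28·(-727))/200 = -31/100.
Residuals: 7/100, -1/100, -49/100, 43/100; SSR = 43/100.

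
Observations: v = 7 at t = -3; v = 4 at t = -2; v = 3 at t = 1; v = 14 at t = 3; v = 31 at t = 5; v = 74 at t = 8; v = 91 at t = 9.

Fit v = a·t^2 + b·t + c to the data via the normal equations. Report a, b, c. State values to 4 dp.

The normal equations are: 11461·a + 1359·b + 193·c = 13090;  1359·a + 193·b + 21·c = 1582;  193·a + 21·b + 7·c = 224.
Row-reducing yields a = 5089/5109, b = 1743/1703, c = 7490/5109.

a = 0.9961, b = 1.0235, c = 1.4660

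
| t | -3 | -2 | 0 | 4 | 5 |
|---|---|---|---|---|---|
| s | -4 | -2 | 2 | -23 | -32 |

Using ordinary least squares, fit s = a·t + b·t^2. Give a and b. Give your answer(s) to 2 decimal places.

a = -1.52, b = -1.00

The normal equations are: 54·a + 154·b = -236;  154·a + 978·b = -1212.
(Σt·t = 54, Σt·t^2 = 154, Σt^2·t^2 = 978, Σt·s = -236, Σt^2·s = -1212.)
Eliminating b: 978·(row 1) − 154·(row 2) gives 29096·a = 978·(-236) − 154·(-1212) = -44160, so a = -5520/3637.
Then b = ((-1212) − 154·(-5520/3637))/978 = -3638/3637.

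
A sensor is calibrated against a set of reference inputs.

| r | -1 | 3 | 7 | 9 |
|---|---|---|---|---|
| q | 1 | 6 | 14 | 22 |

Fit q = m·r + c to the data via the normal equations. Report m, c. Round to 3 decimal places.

From the data, Σr·r = 140, Σr = 18, Σ1 = 4.
Right-hand side: Σr·q = 313, Σq = 43.
So XᵀX·[m, c]ᵀ = Xᵀq: [[140, 18]; [18, 4]]·[m, c]ᵀ = [313, 43]ᵀ.
Determinant 140·4 − 18² = 236.
m = (313·4 − 18·43)/236 = 239/118; c = (140·43 − 18·313)/236 = 193/118.

m = 2.025, c = 1.636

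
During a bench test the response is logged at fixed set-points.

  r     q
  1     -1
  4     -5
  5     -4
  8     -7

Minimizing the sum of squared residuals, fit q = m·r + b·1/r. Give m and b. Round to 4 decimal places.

m = -0.9048, b = -0.2736

Sums needed: Σr·r = 106, Σr·1/r = 4, Σ1/r·1/r = 1789/1600.
Right-hand side: Σr·q = -97, Σ1/r·q = -157/40.
AᵀA·[m, b]ᵀ = Aᵀq becomes [[106, 4]; [4, 1789/1600]]·[m, b]ᵀ = [-97, -157/40]ᵀ.
Eliminating b: (1789/1600)·(row 1) − 4·(row 2) gives (82017/800)·m = (1789/1600)·(-97) − 4·(-157/40) = -148413/1600, so m = -49471/54678.
Then b = ((-157/40) − 4·(-49471/54678))/(1789/1600) = -7480/27339.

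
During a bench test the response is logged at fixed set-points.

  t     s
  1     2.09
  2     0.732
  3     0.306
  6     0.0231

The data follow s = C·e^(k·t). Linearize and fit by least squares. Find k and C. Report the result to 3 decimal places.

Linearized form: ln s = k·t + ln C. From the 4 transformed points,
XᵀX = [[50.0000, 12.0000]; [12.0000, 4]], rhs = [-26.0468, -4.5269]ᵀ  (here Σt = 12.0000, Σ(t)² = 50.0000, Σln s = -4.5269, Σt·ln s = -26.0468).
Δ = 50.0000·4 − (12.0000)² = 56.0000; k = (-26.0468·4 − 12.0000·-4.5269)/56.0000 = -0.89044, ln C = (50.0000·-4.5269 − 12.0000·-26.0468)/56.0000 = 1.53959, so C = exp(1.53959) = 4.66266.

k = -0.890, C = 4.663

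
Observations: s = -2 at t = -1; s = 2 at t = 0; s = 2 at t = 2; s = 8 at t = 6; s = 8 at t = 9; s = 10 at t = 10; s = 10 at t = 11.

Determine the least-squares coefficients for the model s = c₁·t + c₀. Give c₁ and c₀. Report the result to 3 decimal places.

c₁ = 0.917, c₀ = 0.583

Sums needed: Σt·t = 343, Σt = 37, Σ1 = 7.
Moment sums: Σt·s = 336, Σs = 38.
MᵀM·[c₁, c₀]ᵀ = Mᵀs becomes [[343, 37]; [37, 7]]·[c₁, c₀]ᵀ = [336, 38]ᵀ.
det = 343·7 − 37² = 1032.
c₁ = (336·7 − 37·38)/1032 = 11/12; c₀ = (343·38 − 37·336)/1032 = 7/12.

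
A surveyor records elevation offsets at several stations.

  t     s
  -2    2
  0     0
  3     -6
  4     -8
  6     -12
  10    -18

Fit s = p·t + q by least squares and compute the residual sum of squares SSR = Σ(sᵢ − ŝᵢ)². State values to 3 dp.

SSR = 1.705

Setting ∂/∂p … = 0 gives: 165·p + 21·q = -306;  21·p + 6·q = -42.
Δ = 165·6 − 21² = 549.
p = ((-306)·6 − 21·(-42))/549 = -106/61; q = (165·(-42) − 21·(-306))/549 = -56/61.
Residuals: -34/61, 56/61, 8/61, -8/61, -40/61, 18/61; SSR = 104/61.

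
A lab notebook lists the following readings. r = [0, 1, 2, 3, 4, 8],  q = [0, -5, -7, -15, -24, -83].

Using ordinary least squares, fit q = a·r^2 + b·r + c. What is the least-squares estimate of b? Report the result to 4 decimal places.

b = -1.3827

Setting ∂/∂a … = 0 gives: 4450·a + 612·b + 94·c = -5864;  612·a + 94·b + 18·c = -824;  94·a + 18·b + 6·c = -134.
(Σr^2·r^2 = 4450, Σr^2·r = 612, Σr^2 = 94, Σr·r = 94, Σr = 18, Σ1 = 6, Σr^2·q = -5864, Σr·q = -824, Σq = -134.)
Row-reducing yields a = -1699/1529, b = -961/695, c = -5937/7645.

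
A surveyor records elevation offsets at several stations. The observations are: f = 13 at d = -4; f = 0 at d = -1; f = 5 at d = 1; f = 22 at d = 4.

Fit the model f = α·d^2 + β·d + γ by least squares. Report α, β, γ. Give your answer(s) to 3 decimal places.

α = 1.000, β = 1.206, γ = 1.500

Sums needed: Σd^2·d^2 = 514, Σd^2·d = 0, Σd^2 = 34, Σd·d = 34, Σd = 0, Σ1 = 4.
For Xᵀf: Σd^2·f = 565, Σd·f = 41, Σf = 40.
Inverting the 3×3 Gram matrix, [α, β, γ]ᵀ = [1, 41/34, 3/2]ᵀ.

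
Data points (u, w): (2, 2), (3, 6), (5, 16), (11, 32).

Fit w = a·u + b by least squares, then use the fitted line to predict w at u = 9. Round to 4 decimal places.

Compute the Gram sums: Σu·u = 159, Σu = 21, Σ1 = 4.
Right-hand side: Σu·w = 454, Σw = 56.
det = 159·4 − 21² = 195.
a = (454·4 − 21·56)/195 = 128/39; b = (159·56 − 21·454)/195 = -42/13.
At u = 9: ŵ = (128/39)·(9) + (-42/13)·(1) = 342/13.

ŵ = 26.3077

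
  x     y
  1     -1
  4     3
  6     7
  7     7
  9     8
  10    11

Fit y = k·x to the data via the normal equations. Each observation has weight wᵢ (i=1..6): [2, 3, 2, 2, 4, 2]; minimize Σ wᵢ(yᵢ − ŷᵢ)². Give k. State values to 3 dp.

From the data, Σwᵢ·x·x = 744.
And Σwᵢ·x·y = 724.
Normal equations: [[744]]·[k]ᵀ = [724]ᵀ.
Hence k = 724 / 744 ≈ 0.973118.

k = 0.973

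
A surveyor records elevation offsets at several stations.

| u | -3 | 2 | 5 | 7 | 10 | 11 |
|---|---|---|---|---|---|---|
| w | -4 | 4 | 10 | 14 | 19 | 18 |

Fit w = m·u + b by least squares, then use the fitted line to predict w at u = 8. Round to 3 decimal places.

Setting ∂/∂m … = 0 gives: 308·m + 32·b = 556;  32·m + 6·b = 61.
(Σu·u = 308, Σu = 32, Σ1 = 6, Σu·w = 556, Σw = 61.)
Determinant 308·6 − 32² = 824.
m = (556·6 − 32·61)/824 = 173/103; b = (308·61 − 32·556)/824 = 249/206.
At u = 8: ŵ = (173/103)·(8) + (249/206)·(1) = 3017/206.

ŵ = 14.646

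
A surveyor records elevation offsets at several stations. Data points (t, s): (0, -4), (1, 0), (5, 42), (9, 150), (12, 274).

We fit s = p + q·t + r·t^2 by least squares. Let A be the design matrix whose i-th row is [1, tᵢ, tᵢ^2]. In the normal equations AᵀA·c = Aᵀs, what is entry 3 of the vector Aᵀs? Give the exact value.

Entry 3 ↔ basis t^2, so (Aᵀs)_{3} = Σᵢ (t^2)·sᵢ = (0)·(-4) + (1)·(0) + (25)·(42) + (81)·(150) + (144)·(274) = 52656.

52656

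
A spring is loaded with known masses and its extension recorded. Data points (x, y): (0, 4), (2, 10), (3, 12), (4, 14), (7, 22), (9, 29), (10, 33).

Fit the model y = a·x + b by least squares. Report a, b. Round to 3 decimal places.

a = 2.821, b = 3.607

Setting ∂/∂a … = 0 gives: 259·a + 35·b = 857;  35·a + 7·b = 124.
Δ = 259·7 − 35² = 588.
a = (857·7 − 35·124)/588 = 79/28; b = (259·124 − 35·857)/588 = 101/28.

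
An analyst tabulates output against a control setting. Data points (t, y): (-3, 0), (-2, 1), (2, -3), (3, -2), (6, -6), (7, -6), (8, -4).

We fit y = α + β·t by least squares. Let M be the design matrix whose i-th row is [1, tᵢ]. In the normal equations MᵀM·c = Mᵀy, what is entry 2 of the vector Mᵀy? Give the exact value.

Entry 2 ↔ basis t, so (Mᵀy)_{2} = Σᵢ (t)·yᵢ = (-3)·(0) + (-2)·(1) + (2)·(-3) + (3)·(-2) + (6)·(-6) + (7)·(-6) + (8)·(-4) = -124.

-124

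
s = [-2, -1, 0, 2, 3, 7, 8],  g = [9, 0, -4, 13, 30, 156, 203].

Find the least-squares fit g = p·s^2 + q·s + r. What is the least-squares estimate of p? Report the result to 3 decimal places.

Compute the Gram sums: Σs^2·s^2 = 6611, Σs^2·s = 881, Σs^2 = 131, Σs·s = 131, Σs = 17, Σ1 = 7.
Moment sums: Σs^2·g = 20994, Σs·g = 2814, Σg = 407.
Normal equations: [[6611, 881, 131]; [881, 131, 17]; [131, 17, 7]]·[p, q, r]ᵀ = [20994, 2814, 407]ᵀ.
Row-reducing yields p = 50341/16436, q = 9309/8218, r = -4525/2348.

p = 3.063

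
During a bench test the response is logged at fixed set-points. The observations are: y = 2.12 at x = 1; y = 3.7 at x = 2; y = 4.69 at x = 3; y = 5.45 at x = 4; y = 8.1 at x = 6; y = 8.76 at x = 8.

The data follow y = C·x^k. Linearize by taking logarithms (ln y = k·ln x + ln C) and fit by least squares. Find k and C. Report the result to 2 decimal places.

Taking logs, ln y = k·ln x + ln C, so regress ln y on ln x.
XᵀX = [[11.1437, 7.0493]; [7.0493, 6]], rhs = [13.2162, 9.5629]ᵀ  (here Σln x = 7.0493, Σ(ln x)² = 11.1437, Σln y = 9.5629, Σln x·ln y = 13.2162).
Solving (det = 17.1702): k = 0.69227, ln C = 0.78048, so C = exp(0.78048) = 2.18252.

k = 0.69, C = 2.18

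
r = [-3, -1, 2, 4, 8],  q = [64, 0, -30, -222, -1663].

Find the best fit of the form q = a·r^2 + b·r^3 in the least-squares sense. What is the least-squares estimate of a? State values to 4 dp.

Compute the Gram sums: Σr^2·r^2 = 4450, Σr^2·r^3 = 33580, Σr^3·r^3 = 267034.
For Xᵀq: Σr^2·q = -109528, Σr^3·q = -867632.
Eliminating b: 267034·(row 1) − 33580·(row 2) gives 60684900·a = 267034·(-109528) − 33580·(-867632) = -112617392, so a = -385676/207825.
Then b = ((-867632) − 33580·(-385676/207825))/267034 = -9150608/3034245.

a = -1.8558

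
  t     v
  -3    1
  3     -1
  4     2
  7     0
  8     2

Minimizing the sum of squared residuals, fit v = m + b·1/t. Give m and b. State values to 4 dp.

Normal-equation sums: Σ1 = 5, Σ1/t = 29/56, Σ1/t·1/t = 9053/28224.
For Aᵀv: Σv = 4, Σ1/t·v = 1/12.
So AᵀA·[m, b]ᵀ = Aᵀv: [[5, 29/56]; [29/56, 9053/28224]]·[m, b]ᵀ = [4, 1/12]ᵀ.
det = 5·(9053/28224) − (29/56)² = 589/441.
m = (4·(9053/28224) − (29/56)·(1/12))/(589/441) = 17497/18848; b = (5·(1/12) − (29/56)·4)/(589/441) = -2919/2356.

m = 0.9283, b = -1.2390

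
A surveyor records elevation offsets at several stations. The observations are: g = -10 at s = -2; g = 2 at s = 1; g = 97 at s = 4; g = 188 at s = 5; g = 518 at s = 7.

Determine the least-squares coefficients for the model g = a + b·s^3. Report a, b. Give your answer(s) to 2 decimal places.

a = 0.83, b = 1.51

With design matrix A, AᵀA = [[5, 525]; [525, 137435]] and Aᵀg = [795, 207464]ᵀ.
Determinant 5·137435 − 525² = 411550.
a = (795·137435 − 525·207464)/411550 = 13689/16462; b = (5·207464 − 525·795)/411550 = 123989/82310.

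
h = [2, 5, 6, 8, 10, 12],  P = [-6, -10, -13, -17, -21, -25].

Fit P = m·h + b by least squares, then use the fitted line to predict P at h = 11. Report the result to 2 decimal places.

Forming AᵀA = [[373, 43]; [43, 6]] and AᵀP = [-786, -92]ᵀ gives AᵀA·[m, b]ᵀ = AᵀP.
Determinant 373·6 − 43² = 389.
m = ((-786)·6 − 43·(-92))/389 = -760/389; b = (373·(-92) − 43·(-786))/389 = -518/389.
At h = 11: P̂ = (-760/389)·(11) + (-518/389)·(1) = -8878/389.

P̂ = -22.82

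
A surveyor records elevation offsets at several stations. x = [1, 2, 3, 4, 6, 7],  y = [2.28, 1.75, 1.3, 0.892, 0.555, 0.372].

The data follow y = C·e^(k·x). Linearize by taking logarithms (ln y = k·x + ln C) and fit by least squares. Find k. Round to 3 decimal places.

k = -0.298

With ln yᵢ as the transformed response and xᵢ as the regressor:
XᵀX = [[115.0000, 23.0000]; [23.0000, 6]], rhs = [-8.1814, -0.0458]ᵀ  (here Σx = 23.0000, Σ(x)² = 115.0000, Σln y = -0.0458, Σx·ln y = -8.1814).
Solving (det = 161.0000): k = -0.29836, ln C = 1.13607.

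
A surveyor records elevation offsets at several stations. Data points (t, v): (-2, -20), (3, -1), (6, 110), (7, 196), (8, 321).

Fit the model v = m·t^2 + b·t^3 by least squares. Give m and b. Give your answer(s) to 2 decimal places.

With design matrix A, AᵀA = [[7890, 57562]; [57562, 427242]] and Aᵀv = [34019, 255473]ᵀ.
Eliminating b: 427242·(row 1) − 57562·(row 2) gives 57555536·m = 427242·34019 − 57562·255473 = -171191228, so m = -42797807/14388884.
Then b = (255473 − 57562·(-42797807/14388884))/427242 = 14370073/14388884.

m = -2.97, b = 1.00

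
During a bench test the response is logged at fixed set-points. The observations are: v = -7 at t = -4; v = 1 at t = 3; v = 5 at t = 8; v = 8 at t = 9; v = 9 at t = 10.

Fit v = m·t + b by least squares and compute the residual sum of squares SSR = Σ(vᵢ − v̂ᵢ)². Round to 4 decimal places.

SSR = 2.3309

Entries of XᵀX: Σt·t = 270, Σt = 26, Σ1 = 5.
Moment sums: Σt·v = 233, Σv = 16.
Δ = 270·5 − 26² = 674.
m = (233·5 − 26·16)/674 = 749/674; b = (270·16 − 26·233)/674 = -869/337.
Residuals: 8/337, 165/674, -442/337, 389/674, 157/337; SSR = 1571/674.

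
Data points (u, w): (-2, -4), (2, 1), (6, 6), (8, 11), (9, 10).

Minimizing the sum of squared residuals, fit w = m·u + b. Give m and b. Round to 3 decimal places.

Entries of MᵀM: Σu·u = 189, Σu = 23, Σ1 = 5.
For Mᵀw: Σu·w = 224, Σw = 24.
So MᵀM·[m, b]ᵀ = Mᵀw: [[189, 23]; [23, 5]]·[m, b]ᵀ = [224, 24]ᵀ.
Δ = 189·5 − 23² = 416.
m = (224·5 − 23·24)/416 = 71/52; b = (189·24 − 23·224)/416 = -77/52.

m = 1.365, b = -1.481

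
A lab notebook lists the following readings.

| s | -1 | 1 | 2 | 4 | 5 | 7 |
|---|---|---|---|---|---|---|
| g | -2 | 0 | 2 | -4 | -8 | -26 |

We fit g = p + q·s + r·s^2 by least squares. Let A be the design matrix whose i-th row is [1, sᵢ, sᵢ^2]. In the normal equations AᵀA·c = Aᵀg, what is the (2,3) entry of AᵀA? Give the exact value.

540

Row 2 ↔ basis s, column 3 ↔ basis s^2, so (AᵀA)_{2,3} = Σᵢ (s)·(s^2) = (-1)·(1) + (1)·(1) + (2)·(4) + (4)·(16) + (5)·(25) + (7)·(49) = 540.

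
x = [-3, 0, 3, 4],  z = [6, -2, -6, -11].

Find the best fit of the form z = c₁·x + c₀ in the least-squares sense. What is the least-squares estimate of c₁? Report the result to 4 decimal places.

Setting ∂/∂c₁ … = 0 gives: 34·c₁ + 4·c₀ = -80;  4·c₁ + 4·c₀ = -13.
Eliminating c₀: 4·(row 1) − 4·(row 2) gives 120·c₁ = 4·(-80) − 4·(-13) = -268, so c₁ = -67/30.
Then c₀ = ((-13) − 4·(-67/30))/4 = -61/60.

c₁ = -2.2333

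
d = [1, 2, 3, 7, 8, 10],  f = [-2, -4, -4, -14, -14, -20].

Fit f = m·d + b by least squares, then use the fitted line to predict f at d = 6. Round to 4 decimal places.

f̂ = -11.3167

Normal-equation sums: Σd·d = 227, Σd = 31, Σ1 = 6.
Moment sums: Σd·f = -432, Σf = -58.
Eliminating b: 6·(row 1) − 31·(row 2) gives 401·m = 6·(-432) − 31·(-58) = -794, so m = -794/401.
Then b = ((-58) − 31·(-794/401))/6 = 226/401.
At d = 6: f̂ = (-794/401)·(6) + (226/401)·(1) = -4538/401.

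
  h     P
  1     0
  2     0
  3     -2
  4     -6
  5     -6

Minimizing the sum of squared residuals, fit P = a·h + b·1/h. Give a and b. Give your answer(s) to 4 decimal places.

The normal system MᵀM·[a, b]ᵀ = MᵀP is [[55, 5]; [5, 5269/3600]]·[a, b]ᵀ = [-60, -101/30]ᵀ.
Δ = 55·(5269/3600) − 5² = 39959/720.
a = ((-60)·(5269/3600) − 5·(-101/30))/(39959/720) = -51108/39959; b = (55·(-101/30) − 5·(-60))/(39959/720) = 82680/39959.

a = -1.2790, b = 2.0691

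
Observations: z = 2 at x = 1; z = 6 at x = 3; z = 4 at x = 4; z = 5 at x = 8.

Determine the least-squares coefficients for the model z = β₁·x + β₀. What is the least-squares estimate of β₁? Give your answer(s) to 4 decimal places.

With design matrix A, AᵀA = [[90, 16]; [16, 4]] and Aᵀz = [76, 17]ᵀ.
Eliminating β₀: 4·(row 1) − 16·(row 2) gives 104·β₁ = 4·76 − 16·17 = 32, so β₁ = 4/13.
Then β₀ = (17 − 16·(4/13))/4 = 157/52.

β₁ = 0.3077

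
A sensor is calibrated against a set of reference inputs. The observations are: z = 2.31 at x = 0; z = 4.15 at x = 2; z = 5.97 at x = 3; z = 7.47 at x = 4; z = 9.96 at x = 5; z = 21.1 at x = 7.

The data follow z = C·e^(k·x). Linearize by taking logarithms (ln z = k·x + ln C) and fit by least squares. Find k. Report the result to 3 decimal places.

k = 0.311

Linearized form: ln z = k·x + ln C. From the 6 transformed points,
XᵀX = [[103.0000, 21.0000]; [21.0000, 6]], rhs = [49.0878, 11.4058]ᵀ  (here Σx = 21.0000, Σ(x)² = 103.0000, Σln z = 11.4058, Σx·ln z = 49.0878).
Slope k = (n·Σx·ln z − Σx·Σln z)/(n·Σ(x)² − (Σx)²) = (6·49.0878 − 21.0000·11.4058)/177.0000 = 0.31076; ln C = (Σln z − k·Σx)/n = 0.81332.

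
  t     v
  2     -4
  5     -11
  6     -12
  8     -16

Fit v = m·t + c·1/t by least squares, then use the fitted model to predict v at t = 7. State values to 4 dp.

v̂ = -14.2554

AᵀA·[m, c]ᵀ = Aᵀv reads: 129·m + 4·c = -263;  4·m + (4801/14400)·c = -41/5.
(Σt·t = 129, Σt·1/t = 4, Σ1/t·1/t = 4801/14400, Σt·v = -263, Σ1/t·v = -41/5.)
det = 129·(4801/14400) − 4² = 129643/4800.
m = ((-263)·(4801/14400) − 4·(-41/5))/(129643/4800) = -790343/388929; c = (129·(-41/5) − 4·(-263))/(129643/4800) = -27840/129643.
At t = 7: v̂ = (-790343/388929)·(7) + (-27840/129643)·(1/7) = -38810327/2722503.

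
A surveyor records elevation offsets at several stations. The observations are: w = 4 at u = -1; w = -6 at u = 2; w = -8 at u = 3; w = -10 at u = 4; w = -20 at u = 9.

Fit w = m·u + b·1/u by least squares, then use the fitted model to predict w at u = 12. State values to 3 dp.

Compute the Gram sums: Σu·u = 111, Σu·1/u = 5, Σ1/u·1/u = 1861/1296.
For Aᵀw: Σu·w = -260, Σ1/u·w = -259/18.
So AᵀA·[m, b]ᵀ = Aᵀw: [[111, 5]; [5, 1861/1296]]·[m, b]ᵀ = [-260, -259/18]ᵀ.
Δ = 111·(1861/1296) − 5² = 58057/432.
m = ((-260)·(1861/1296) − 5·(-259/18))/(58057/432) = -390620/174171; b = (111·(-259/18) − 5·(-260))/(58057/432) = -128376/58057.
At u = 12: ŵ = (-390620/174171)·(12) + (-128376/58057)·(1/12) = -1573178/58057.

ŵ = -27.097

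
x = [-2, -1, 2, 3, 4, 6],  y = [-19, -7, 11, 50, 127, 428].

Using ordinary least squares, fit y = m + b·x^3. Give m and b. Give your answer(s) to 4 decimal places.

m = -3.7729, b = 2.0021

Sums needed: Σ1 = 6, Σx^3 = 306, Σx^3·x^3 = 51610.
For Aᵀy: Σy = 590, Σx^3·y = 102173.
So AᵀA·[m, b]ᵀ = Aᵀy: [[6, 306]; [306, 51610]]·[m, b]ᵀ = [590, 102173]ᵀ.
Eliminating b: 51610·(row 1) − 306·(row 2) gives 216024·m = 51610·590 − 306·102173 = -815038, so m = -407519/108012.
Then b = (102173 − 306·(-407519/108012))/51610 = 72083/36004.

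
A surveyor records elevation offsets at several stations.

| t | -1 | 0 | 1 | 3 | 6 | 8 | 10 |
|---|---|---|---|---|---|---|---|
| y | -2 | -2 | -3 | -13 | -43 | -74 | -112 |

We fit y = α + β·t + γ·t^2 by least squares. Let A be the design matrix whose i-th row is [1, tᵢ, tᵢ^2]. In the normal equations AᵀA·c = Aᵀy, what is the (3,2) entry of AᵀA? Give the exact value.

Row 3 ↔ basis t^2, column 2 ↔ basis t, so (AᵀA)_{3,2} = Σᵢ (t^2)·(t) = (1)·(-1) + (0)·(0) + (1)·(1) + (9)·(3) + (36)·(6) + (64)·(8) + (100)·(10) = 1755.

1755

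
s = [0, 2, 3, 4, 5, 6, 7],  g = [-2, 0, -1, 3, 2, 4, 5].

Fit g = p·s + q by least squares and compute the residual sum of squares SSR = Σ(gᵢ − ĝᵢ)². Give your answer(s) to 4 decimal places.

With design matrix X, XᵀX = [[139, 27]; [27, 7]] and Xᵀg = [78, 11]ᵀ.
Determinant 139·7 − 27² = 244.
p = (78·7 − 27·11)/244 = 249/244; q = (139·11 − 27·78)/244 = -577/244.
Residuals: 89/244, 79/244, -207/122, 313/244, -45/61, 59/244, 27/122; SSR = 1321/244.

SSR = 5.4139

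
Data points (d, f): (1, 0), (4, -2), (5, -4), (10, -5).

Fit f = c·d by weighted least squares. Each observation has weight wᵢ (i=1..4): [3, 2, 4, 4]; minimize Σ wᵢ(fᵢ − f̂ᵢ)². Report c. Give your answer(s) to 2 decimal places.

c = -0.55

With design matrix A, AᵀWA = [[535]] and AᵀWf = [-296]ᵀ.
c = (-296)/535 = -0.553271.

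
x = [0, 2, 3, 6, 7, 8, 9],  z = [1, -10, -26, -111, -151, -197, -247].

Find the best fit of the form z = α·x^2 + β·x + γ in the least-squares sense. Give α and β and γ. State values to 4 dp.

The normal system MᵀM·[α, β, γ]ᵀ = Mᵀz is [[14451, 1835, 243]; [1835, 243, 35]; [243, 35, 7]]·[α, β, γ]ᵀ = [-44284, -5620, -741]ᵀ.
Inverting the 3×3 Gram matrix, [α, β, γ]ᵀ = [-65475/21568, -10415/21568, 20933/10784]ᵀ.

α = -3.0357, β = -0.4829, γ = 1.9411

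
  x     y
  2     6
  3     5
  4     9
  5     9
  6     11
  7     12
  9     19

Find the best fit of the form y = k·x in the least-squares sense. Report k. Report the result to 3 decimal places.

k = 1.950

Normal-equation sums: Σx·x = 220.
Moment sums: Σx·y = 429.
k = 429/220 = 1.95.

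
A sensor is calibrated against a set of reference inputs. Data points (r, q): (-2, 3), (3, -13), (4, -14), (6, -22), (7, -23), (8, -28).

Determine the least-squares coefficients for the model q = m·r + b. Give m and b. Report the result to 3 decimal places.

Setting ∂/∂m … = 0 gives: 178·m + 26·b = -618;  26·m + 6·b = -97.
Determinant 178·6 − 26² = 392.
m = ((-618)·6 − 26·(-97))/392 = -593/196; b = (178·(-97) − 26·(-618))/392 = -599/196.

m = -3.026, b = -3.056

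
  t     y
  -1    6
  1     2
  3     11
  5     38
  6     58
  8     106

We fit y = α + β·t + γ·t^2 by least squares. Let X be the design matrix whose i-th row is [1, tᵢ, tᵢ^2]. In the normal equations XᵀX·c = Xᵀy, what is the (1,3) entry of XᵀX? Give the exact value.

136

Row 1 ↔ basis 1, column 3 ↔ basis t^2, so (XᵀX)_{1,3} = Σᵢ t^2 = (1)·(1) + (1)·(1) + (1)·(9) + (1)·(25) + (1)·(36) + (1)·(64) = 136.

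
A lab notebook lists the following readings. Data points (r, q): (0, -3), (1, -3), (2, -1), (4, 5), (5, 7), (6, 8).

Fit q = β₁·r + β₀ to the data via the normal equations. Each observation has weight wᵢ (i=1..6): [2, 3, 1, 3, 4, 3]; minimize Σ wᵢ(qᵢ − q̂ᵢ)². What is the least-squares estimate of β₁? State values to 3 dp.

β₁ = 2.133

With design matrix M, MᵀWM = [[263, 55]; [55, 16]] and MᵀWq = [333, 51]ᵀ.
Δ = 263·16 − 55² = 1183.
β₁ = (333·16 − 55·51)/1183 = 2523/1183; β₀ = (263·51 − 55·333)/1183 = -4902/1183.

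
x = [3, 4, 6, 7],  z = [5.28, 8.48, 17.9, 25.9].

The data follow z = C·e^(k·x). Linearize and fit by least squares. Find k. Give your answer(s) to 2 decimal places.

k = 0.39

With ln zᵢ as the transformed response and xᵢ as the regressor:
Σx = 20.0000, Σ(x)² = 110.0000, Σln z = 9.9407, Σx·ln z = 53.6311.
Equations: 110.0000·k + 20.0000·ln C = 53.6311;  20.0000·k + 4·ln C = 9.9407.
Slope k = (n·Σx·ln z − Σx·Σln z)/(n·Σ(x)² − (Σx)²) = (4·53.6311 − 20.0000·9.9407)/40.0000 = 0.39277; ln C = (Σln z − k·Σx)/n = 0.52131.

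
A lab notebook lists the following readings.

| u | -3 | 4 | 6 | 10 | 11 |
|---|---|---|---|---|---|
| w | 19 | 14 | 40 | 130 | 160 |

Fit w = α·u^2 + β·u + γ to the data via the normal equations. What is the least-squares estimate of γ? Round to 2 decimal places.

γ = -1.73

XᵀX·[α, β, γ]ᵀ = Xᵀw reads: 26274·α + 2584·β + 282·γ = 34195;  2584·α + 282·β + 28·γ = 3299;  282·α + 28·β + 5·γ = 363.
Solving the 3×3 system (Gaussian elimination) gives α = 1114229/721502, β = -1645459/721502, γ = -623450/360751.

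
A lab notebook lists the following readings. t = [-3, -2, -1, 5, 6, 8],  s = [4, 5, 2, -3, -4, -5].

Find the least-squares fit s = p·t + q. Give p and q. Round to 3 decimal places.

With design matrix A, AᵀA = [[139, 13]; [13, 6]] and Aᵀs = [-103, -1]ᵀ.
det = 139·6 − 13² = 665.
p = ((-103)·6 − 13·(-1))/665 = -121/133; q = (139·(-1) − 13·(-103))/665 = 240/133.

p = -0.910, q = 1.805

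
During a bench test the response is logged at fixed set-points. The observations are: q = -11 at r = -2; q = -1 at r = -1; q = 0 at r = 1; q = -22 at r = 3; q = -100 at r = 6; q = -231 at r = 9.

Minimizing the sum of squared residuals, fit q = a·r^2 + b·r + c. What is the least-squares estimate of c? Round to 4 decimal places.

c = 2.4134

Forming XᵀX = [[7956, 964, 132]; [964, 132, 16]; [132, 16, 6]] and Xᵀq = [-22554, -2722, -365]ᵀ gives XᵀX·[a, b, c]ᵀ = Xᵀq.
Inverting the 3×3 Gram matrix, [a, b, c]ᵀ = [-85235/28788, 6803/9596, 17369/7197]ᵀ.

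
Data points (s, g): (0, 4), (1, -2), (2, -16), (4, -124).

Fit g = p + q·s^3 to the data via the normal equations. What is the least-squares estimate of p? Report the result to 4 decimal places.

p = 1.2903

AᵀA·[p, q]ᵀ = Aᵀg reads: 4·p + 73·q = -138;  73·p + 4161·q = -8066.
Eliminating q: 4161·(row 1) − 73·(row 2) gives 11315·p = 4161·(-138) − 73·(-8066) = 14600, so p = 40/31.
Then q = ((-8066) − 73·(40/31))/4161 = -4438/2263.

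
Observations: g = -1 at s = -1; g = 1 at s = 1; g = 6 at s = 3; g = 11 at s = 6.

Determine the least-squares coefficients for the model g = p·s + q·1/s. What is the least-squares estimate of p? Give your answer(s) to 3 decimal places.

p = 1.900

Entries of XᵀX: Σs·s = 47, Σs·1/s = 4, Σ1/s·1/s = 77/36.
Right-hand side: Σs·g = 86, Σ1/s·g = 35/6.
det = 47·(77/36) − 4² = 3043/36.
p = (86·(77/36) − 4·(35/6))/(3043/36) = 5782/3043; q = (47·(35/6) − 4·86)/(3043/36) = -2514/3043.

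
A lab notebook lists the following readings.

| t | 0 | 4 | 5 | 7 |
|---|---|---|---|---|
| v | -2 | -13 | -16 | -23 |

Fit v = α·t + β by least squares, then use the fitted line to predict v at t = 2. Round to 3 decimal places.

v̂ = -7.577

Compute the Gram sums: Σt·t = 90, Σt = 16, Σ1 = 4.
And Σt·v = -293, Σv = -54.
MᵀM·[α, β]ᵀ = Mᵀv becomes [[90, 16]; [16, 4]]·[α, β]ᵀ = [-293, -54]ᵀ.
Eliminating β: 4·(row 1) − 16·(row 2) gives 104·α = 4·(-293) − 16·(-54) = -308, so α = -77/26.
Then β = ((-54) − 16·(-77/26))/4 = -43/26.
At t = 2: v̂ = (-77/26)·(2) + (-43/26)·(1) = -197/26.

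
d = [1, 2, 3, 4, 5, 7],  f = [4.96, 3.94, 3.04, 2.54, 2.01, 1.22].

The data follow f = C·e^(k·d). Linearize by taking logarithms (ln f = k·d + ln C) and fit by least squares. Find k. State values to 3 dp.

With ln fᵢ as the transformed response and dᵢ as the regressor:
AᵀA = [[104.0000, 22.0000]; [22.0000, 6]], rhs = [16.2906, 5.9136]ᵀ  (here Σd = 22.0000, Σ(d)² = 104.0000, Σln f = 5.9136, Σd·ln f = 16.2906).
Slope k = (n·Σd·ln f − Σd·Σln f)/(n·Σ(d)² − (Σd)²) = (6·16.2906 − 22.0000·5.9136)/140.0000 = -0.23111; ln C = (Σln f − k·Σd)/n = 1.83300.

k = -0.231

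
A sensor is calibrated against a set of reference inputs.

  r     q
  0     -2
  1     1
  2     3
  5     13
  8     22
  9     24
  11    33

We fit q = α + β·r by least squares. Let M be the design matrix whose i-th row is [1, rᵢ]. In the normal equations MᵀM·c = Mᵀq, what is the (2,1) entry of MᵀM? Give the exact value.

36

Row 2 ↔ basis r, column 1 ↔ basis 1, so (MᵀM)_{2,1} = Σᵢ r = (0)·(1) + (1)·(1) + (2)·(1) + (5)·(1) + (8)·(1) + (9)·(1) + (11)·(1) = 36.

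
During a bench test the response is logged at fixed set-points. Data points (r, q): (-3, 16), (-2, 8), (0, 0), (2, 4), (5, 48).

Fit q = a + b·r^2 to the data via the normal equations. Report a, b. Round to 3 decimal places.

The normal equations are: 5·a + 42·b = 76;  42·a + 738·b = 1392.
det = 5·738 − 42² = 1926.
a = (76·738 − 42·1392)/1926 = -132/107; b = (5·1392 − 42·76)/1926 = 628/321.

a = -1.234, b = 1.956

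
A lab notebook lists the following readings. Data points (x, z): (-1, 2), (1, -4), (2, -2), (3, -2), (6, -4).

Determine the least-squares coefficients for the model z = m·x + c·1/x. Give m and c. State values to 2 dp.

From the data, Σx·x = 51, Σx·1/x = 5, Σ1/x·1/x = 43/18.
For Mᵀz: Σx·z = -40, Σ1/x·z = -25/3.
Determinant 51·(43/18) − 5² = 581/6.
m = ((-40)·(43/18) − 5·(-25/3))/(581/6) = -970/1743; c = (51·(-25/3) − 5·(-40))/(581/6) = -1350/581.

m = -0.56, c = -2.32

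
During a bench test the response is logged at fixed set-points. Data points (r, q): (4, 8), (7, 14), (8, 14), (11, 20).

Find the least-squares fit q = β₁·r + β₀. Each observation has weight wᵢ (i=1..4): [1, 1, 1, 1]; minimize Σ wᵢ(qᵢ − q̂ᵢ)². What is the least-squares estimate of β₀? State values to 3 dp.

β₀ = 1.400

With design matrix X, XᵀWX = [[250, 30]; [30, 4]] and XᵀWq = [462, 56]ᵀ.
Eliminating β₀: 4·(row 1) − 30·(row 2) gives 100·β₁ = 4·462 − 30·56 = 168, so β₁ = 42/25.
Then β₀ = (56 − 30·(42/25))/4 = 7/5.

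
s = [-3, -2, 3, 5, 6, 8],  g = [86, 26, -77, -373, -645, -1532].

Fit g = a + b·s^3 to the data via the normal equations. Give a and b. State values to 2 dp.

Compute the Gram sums: Σ1 = 6, Σs^3 = 845, Σs^3·s^3 = 325947.
And Σg = -2515, Σs^3·g = -974938.
AᵀA·[a, b]ᵀ = Aᵀg becomes [[6, 845]; [845, 325947]]·[a, b]ᵀ = [-2515, -974938]ᵀ.
Determinant 6·325947 − 845² = 1241657.
a = ((-2515)·325947 − 845·(-974938))/1241657 = 4065905/1241657; b = (6·(-974938) − 845·(-2515))/1241657 = -3724453/1241657.

a = 3.27, b = -3.00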